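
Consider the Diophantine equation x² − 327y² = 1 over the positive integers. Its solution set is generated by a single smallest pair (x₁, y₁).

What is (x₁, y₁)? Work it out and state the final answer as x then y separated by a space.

[18; 12,36] for √327; ℓ=2 ⇒ convergent index 1
a_0=18:  p_0=18·1+0=18,  q_0=18·0+1=1
a_1=12:  p_1=12·18+1=217,  q_1=12·1+0=12
fundamental: x₁=217, y₁=12  (since 47089 − 327·144 = 1)

217 12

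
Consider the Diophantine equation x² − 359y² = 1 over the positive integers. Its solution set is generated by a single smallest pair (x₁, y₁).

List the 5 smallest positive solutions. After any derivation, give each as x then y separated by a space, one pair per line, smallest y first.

360 19
259199 13680
186622920 9849581
134368243201 7091684640
96744948481800 5106003091219

[18; 1,17,1,36] for √359; ℓ=4 ⇒ convergent index 3
i=0: a=18 ⇒ p=18, q=1
i=1: a=1 ⇒ p=19, q=1
i=2: a=17 ⇒ p=341, q=18
i=3: a=1 ⇒ p=360, q=19
fundamental: x₁=360, y₁=19  (since 129600 − 359·361 = 1)
n=2: (360,19)∘(360,19) = (360·360+359·19·19, 360·19+19·360) = (259199,13680)
n=3: (259199,13680)∘(360,19) = (360·259199+359·19·13680, 360·13680+19·259199) = (186622920,9849581)
n=4: (186622920,9849581)∘(360,19) = (360·186622920+359·19·9849581, 360·9849581+19·186622920) = (134368243201,7091684640)
n=5: (134368243201,7091684640)∘(360,19) = (360·134368243201+359·19·7091684640, 360·7091684640+19·134368243201) = (96744948481800,5106003091219)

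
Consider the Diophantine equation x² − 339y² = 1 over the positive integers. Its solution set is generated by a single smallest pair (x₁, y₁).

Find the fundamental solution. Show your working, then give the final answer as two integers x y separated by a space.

√339 → a₀=18, period (2,2,2,1,17,1,2,2,2,36); ℓ=10 even so k=9
i=0: a=18 ⇒ p=18, q=1
…
i=3: a=2 ⇒ p=221, q=12
i=4: a=1 ⇒ p=313, q=17
i=5: a=17 ⇒ p=5542, q=301
i=6: a=1 ⇒ p=5855, q=318
…
i=8: a=2 ⇒ p=40359, q=2192
i=9: a=2 ⇒ p=97970, q=5321
(x₁, y₁) = (97970, 5321);  97970² − 339·5321² = 1 ✓

97970 5321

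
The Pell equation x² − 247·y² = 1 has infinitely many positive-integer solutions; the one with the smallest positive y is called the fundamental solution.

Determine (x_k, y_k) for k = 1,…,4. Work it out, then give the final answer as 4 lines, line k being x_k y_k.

85292 5427
14549450527 925759368
2481903468612476 157919736025485
423373021275241155457 26938580249245573872

[15; 1,2,1,1,9,1,9,1,1,2,1,30] for √247; ℓ=12 ⇒ convergent index 11
k=0  a_k=15  p_k/q_k = 15/1
k=1  a_k=1  p_k/q_k = 16/1
…
k=3  a_k=1  p_k/q_k = 63/4
k=4  a_k=1  p_k/q_k = 110/7
k=5  a_k=9  p_k/q_k = 1053/67
k=6  a_k=1  p_k/q_k = 1163/74
k=7  a_k=9  p_k/q_k = 11520/733
k=8  a_k=1  p_k/q_k = 12683/807
…
k=10  a_k=2  p_k/q_k = 61089/3887
k=11  a_k=1  p_k/q_k = 85292/5427
(x₁, y₁) = (85292, 5427);  85292² − 247·5427² = 1 ✓
(85292+5427√247)^2 = 14549450527 + 925759368√247
(85292+5427√247)^3 = 2481903468612476 + 157919736025485√247
(85292+5427√247)^4 = 423373021275241155457 + 26938580249245573872√247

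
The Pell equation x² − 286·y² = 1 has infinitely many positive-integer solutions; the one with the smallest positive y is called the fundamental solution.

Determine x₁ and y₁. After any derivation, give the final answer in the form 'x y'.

√286 = [16; 1,10,3,3,2,3,3,10,1,32, …], period ℓ=10 (even) → k=9
step 0: (16, 1)  from 16·(1,0) + (0,1)
step 1: (17, 1)  from 1·(16,1) + (1,0)
…
step 3: (575, 34)  from 3·(186,11) + (17,1)
step 4: (1911, 113)  from 3·(575,34) + (186,11)
step 5: (4397, 260)  from 2·(1911,113) + (575,34)
…
step 7: (49703, 2939)  from 3·(15102,893) + (4397,260)
step 8: (512132, 30283)  from 10·(49703,2939) + (15102,893)
step 9: (561835, 33222)  from 1·(512132,30283) + (49703,2939)
(x₁, y₁) = (561835, 33222);  561835² − 286·33222² = 1 ✓

561835 33222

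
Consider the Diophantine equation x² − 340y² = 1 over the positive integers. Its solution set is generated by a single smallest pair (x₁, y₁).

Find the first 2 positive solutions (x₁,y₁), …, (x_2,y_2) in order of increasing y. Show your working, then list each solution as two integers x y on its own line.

√340 = [18; 2,3,1,1,1,…,3,2,36, …], period ℓ=14 (even) → k=13
i=0: a=18 ⇒ p=18, q=1
…
i=2: a=3 ⇒ p=129, q=7
…
i=5: a=1 ⇒ p=461, q=25
i=6: a=1 ⇒ p=756, q=41
…
i=9: a=1 ⇒ p=13774, q=747
…
i=11: a=1 ⇒ p=34813, q=1888
i=12: a=3 ⇒ p=125478, q=6805
i=13: a=2 ⇒ p=285769, q=15498
(x₁, y₁) = (285769, 15498);  285769² − 340·15498² = 1 ✓
(x_2, y_2) = (285769·285769 + 340·15498·15498, 285769·15498 + 15498·285769) = (163327842721, 8857695924)

285769 15498
163327842721 8857695924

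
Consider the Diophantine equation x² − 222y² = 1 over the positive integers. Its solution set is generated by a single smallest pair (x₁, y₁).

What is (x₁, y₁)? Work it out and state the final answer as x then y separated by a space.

[14; 1,8,1,28] for √222; ℓ=4 ⇒ convergent index 3
i=0: a=14 ⇒ p=14, q=1
i=1: a=1 ⇒ p=15, q=1
i=2: a=8 ⇒ p=134, q=9
i=3: a=1 ⇒ p=149, q=10
→ (149, 10).  Check: 149²=22201, 222·10²=22200, difference 1.

149 10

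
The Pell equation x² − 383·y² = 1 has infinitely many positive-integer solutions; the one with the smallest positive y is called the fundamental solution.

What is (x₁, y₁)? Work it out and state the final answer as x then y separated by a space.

d=383: √d = [19; 1,1,3,19,3,1,1,38] (ℓ=8, even), read p_7/q_7
k=0  a_k=19  p_k/q_k = 19/1
k=1  a_k=1  p_k/q_k = 20/1
k=2  a_k=1  p_k/q_k = 39/2
k=3  a_k=3  p_k/q_k = 137/7
k=4  a_k=19  p_k/q_k = 2642/135
k=5  a_k=3  p_k/q_k = 8063/412
k=6  a_k=1  p_k/q_k = 10705/547
k=7  a_k=1  p_k/q_k = 18768/959
→ (18768, 959).  Check: 18768²=352237824, 383·959²=352237823, difference 1.

18768 959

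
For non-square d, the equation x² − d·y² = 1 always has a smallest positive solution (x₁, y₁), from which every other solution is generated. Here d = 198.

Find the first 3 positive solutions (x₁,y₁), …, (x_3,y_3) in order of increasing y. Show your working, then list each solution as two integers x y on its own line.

197 14
77617 5516
30580901 2173290

√198 = [14; 14,28, …], period ℓ=2 (even) → k=1
a_0=14:  p_0=14·1+0=14,  q_0=14·0+1=1
a_1=14:  p_1=14·14+1=197,  q_1=14·1+0=14
fundamental: x₁=197, y₁=14  (since 38809 − 198·196 = 1)
(197+14√198)^2 = 77617 + 5516√198
(197+14√198)^3 = 30580901 + 2173290√198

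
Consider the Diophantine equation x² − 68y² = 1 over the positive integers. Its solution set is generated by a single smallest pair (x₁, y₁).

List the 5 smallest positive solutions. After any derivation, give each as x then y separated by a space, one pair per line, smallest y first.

33 4
2177 264
143649 17420
9478657 1149456
625447713 75846676

√68 → a₀=8, period (4,16); ℓ=2 even so k=1
step 0: (8, 1)  from 8·(1,0) + (0,1)
step 1: (33, 4)  from 4·(8,1) + (1,0)
→ (33, 4).  Check: 33²=1089, 68·4²=1088, difference 1.
k=2:  x_2 = 33·33+68·4·4 = 2177,  y_2 = 33·4+4·33 = 264
k=3:  x_3 = 33·2177+68·4·264 = 143649,  y_3 = 33·264+4·2177 = 17420
k=4:  x_4 = 33·143649+68·4·17420 = 9478657,  y_4 = 33·17420+4·143649 = 1149456
k=5:  x_5 = 33·9478657+68·4·1149456 = 625447713,  y_5 = 33·1149456+4·9478657 = 75846676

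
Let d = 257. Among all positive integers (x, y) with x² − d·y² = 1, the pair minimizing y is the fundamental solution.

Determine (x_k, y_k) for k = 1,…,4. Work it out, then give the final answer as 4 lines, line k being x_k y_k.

513 32
526337 32832
540021249 33685600
554061275137 34561392768

[16; 32] for √257; ℓ=1 ⇒ convergent index 1
a_0=16:  p_0=16·1+0=16,  q_0=16·0+1=1
a_1=32:  p_1=32·16+1=513,  q_1=32·1+0=32
→ (513, 32).  Check: 513²=263169, 257·32²=263168, difference 1.
k=2:  x_2 = 513·513+257·32·32 = 526337,  y_2 = 513·32+32·513 = 32832
k=3:  x_3 = 513·526337+257·32·32832 = 540021249,  y_3 = 513·32832+32·526337 = 33685600
k=4:  x_4 = 513·540021249+257·32·33685600 = 554061275137,  y_4 = 513·33685600+32·540021249 = 34561392768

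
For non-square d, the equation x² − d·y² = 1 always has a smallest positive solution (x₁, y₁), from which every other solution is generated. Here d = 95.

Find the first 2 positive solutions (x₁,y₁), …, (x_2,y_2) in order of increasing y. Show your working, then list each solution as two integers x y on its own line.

39 4
3041 312

√95 → a₀=9, period (1,2,1,18); ℓ=4 even so k=3
a_0=9:  p_0=9·1+0=9,  q_0=9·0+1=1
a_1=1:  p_1=1·9+1=10,  q_1=1·1+0=1
a_2=2:  p_2=2·10+9=29,  q_2=2·1+1=3
a_3=1:  p_3=1·29+10=39,  q_3=1·3+1=4
(x₁, y₁) = (39, 4);  39² − 95·4² = 1 ✓
(x_2, y_2) = (39·39 + 95·4·4, 39·4 + 4·39) = (3041, 312)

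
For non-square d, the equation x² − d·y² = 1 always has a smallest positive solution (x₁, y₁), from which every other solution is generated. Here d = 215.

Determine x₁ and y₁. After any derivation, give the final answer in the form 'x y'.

d=215: √d = [14; 1,1,1,28] (ℓ=4, even), read p_3/q_3
i=0: a=14 ⇒ p=14, q=1
i=1: a=1 ⇒ p=15, q=1
i=2: a=1 ⇒ p=29, q=2
i=3: a=1 ⇒ p=44, q=3
→ (44, 3).  Check: 44²=1936, 215·3²=1935, difference 1.

44 3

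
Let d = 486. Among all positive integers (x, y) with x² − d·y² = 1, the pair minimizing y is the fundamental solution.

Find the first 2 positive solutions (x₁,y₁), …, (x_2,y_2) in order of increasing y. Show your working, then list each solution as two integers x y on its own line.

[22; 22,44] for √486; ℓ=2 ⇒ convergent index 1
step 0: (22, 1)  from 22·(1,0) + (0,1)
step 1: (485, 22)  from 22·(22,1) + (1,0)
→ (485, 22).  Check: 485²=235225, 486·22²=235224, difference 1.
n=2: (485,22)∘(485,22) = (485·485+486·22·22, 485·22+22·485) = (470449,21340)

485 22
470449 21340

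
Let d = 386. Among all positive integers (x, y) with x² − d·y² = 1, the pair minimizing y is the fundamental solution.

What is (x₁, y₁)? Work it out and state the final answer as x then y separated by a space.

111555 5678

[19; 1,1,1,4,1,18,1,4,1,1,1,38] for √386; ℓ=12 ⇒ convergent index 11
a_0=19:  p_0=19·1+0=19,  q_0=19·0+1=1
a_1=1:  p_1=1·19+1=20,  q_1=1·1+0=1
a_2=1:  p_2=1·20+19=39,  q_2=1·1+1=2
a_3=1:  p_3=1·39+20=59,  q_3=1·2+1=3
a_4=4:  p_4=4·59+39=275,  q_4=4·3+2=14
a_5=1:  p_5=1·275+59=334,  q_5=1·14+3=17
a_6=18:  p_6=18·334+275=6287,  q_6=18·17+14=320
a_7=1:  p_7=1·6287+334=6621,  q_7=1·320+17=337
a_8=4:  p_8=4·6621+6287=32771,  q_8=4·337+320=1668
a_9=1:  p_9=1·32771+6621=39392,  q_9=1·1668+337=2005
a_10=1:  p_10=1·39392+32771=72163,  q_10=1·2005+1668=3673
a_11=1:  p_11=1·72163+39392=111555,  q_11=1·3673+2005=5678
fundamental: x₁=111555, y₁=5678  (since 12444518025 − 386·32239684 = 1)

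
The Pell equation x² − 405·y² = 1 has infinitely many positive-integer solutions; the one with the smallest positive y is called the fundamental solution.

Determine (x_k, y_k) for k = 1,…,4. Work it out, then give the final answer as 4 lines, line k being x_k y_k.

161 8
51841 2576
16692641 829464
5374978561 267084832

[20; 8,40] for √405; ℓ=2 ⇒ convergent index 1
step 0: (20, 1)  from 20·(1,0) + (0,1)
step 1: (161, 8)  from 8·(20,1) + (1,0)
→ (161, 8).  Check: 161²=25921, 405·8²=25920, difference 1.
(161+8√405)^2 = 51841 + 2576√405
(161+8√405)^3 = 16692641 + 829464√405
(161+8√405)^4 = 5374978561 + 267084832√405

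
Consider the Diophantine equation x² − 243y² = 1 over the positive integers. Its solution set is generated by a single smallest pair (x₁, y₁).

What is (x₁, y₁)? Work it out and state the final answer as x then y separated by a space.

√243 → a₀=15, period (1,1,2,3,15,3,2,1,1,30); ℓ=10 even so k=9
a_0=15:  p_0=15·1+0=15,  q_0=15·0+1=1
…
a_5=15:  p_5=15·265+78=4053,  q_5=15·17+5=260
…
a_7=2:  p_7=2·12424+4053=28901,  q_7=2·797+260=1854
a_8=1:  p_8=1·28901+12424=41325,  q_8=1·1854+797=2651
a_9=1:  p_9=1·41325+28901=70226,  q_9=1·2651+1854=4505
(x₁, y₁) = (70226, 4505);  70226² − 243·4505² = 1 ✓

70226 4505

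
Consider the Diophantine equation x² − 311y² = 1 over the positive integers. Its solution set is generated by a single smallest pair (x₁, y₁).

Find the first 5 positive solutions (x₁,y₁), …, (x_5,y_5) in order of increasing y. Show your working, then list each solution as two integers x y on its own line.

16883880 957397
570130807708799 32329152120720
19252040283316857636360 1091683049815963029803
650098275797375082487964044801 36863691222253451430108430560
21952362553539551163393489436611779400 1244804277907160115380508441163715797

[17; 1,1,1,2,1,…,1,1,34] for √311; ℓ=16 ⇒ convergent index 15
a_0=17:  p_0=17·1+0=17,  q_0=17·0+1=1
…
a_2=1:  p_2=1·18+17=35,  q_2=1·1+1=2
a_3=1:  p_3=1·35+18=53,  q_3=1·2+1=3
a_4=2:  p_4=2·53+35=141,  q_4=2·3+2=8
a_5=1:  p_5=1·141+53=194,  q_5=1·8+3=11
…
a_12=2:  p_12=2·1594239+1376656=4565134,  q_12=2·90401+78063=258865
…
a_14=1:  p_14=1·6159373+4565134=10724507,  q_14=1·349266+258865=608131
a_15=1:  p_15=1·10724507+6159373=16883880,  q_15=1·608131+349266=957397
(x₁, y₁) = (16883880, 957397);  16883880² − 311·957397² = 1 ✓
(16883880+957397√311)^2 = 570130807708799 + 32329152120720√311
(16883880+957397√311)^3 = 19252040283316857636360 + 1091683049815963029803√311
(16883880+957397√311)^4 = 650098275797375082487964044801 + 36863691222253451430108430560√311
(16883880+957397√311)^5 = 21952362553539551163393489436611779400 + 1244804277907160115380508441163715797√311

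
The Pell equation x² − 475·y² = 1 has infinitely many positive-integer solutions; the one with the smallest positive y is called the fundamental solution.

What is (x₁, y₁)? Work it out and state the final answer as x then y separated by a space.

57799 2652

[21; 1,3,1,6,2,6,1,3,1,42] for √475; ℓ=10 ⇒ convergent index 9
step 0: (21, 1)  from 21·(1,0) + (0,1)
…
step 4: (741, 34)  from 6·(109,5) + (87,4)
step 5: (1591, 73)  from 2·(741,34) + (109,5)
step 6: (10287, 472)  from 6·(1591,73) + (741,34)
…
step 8: (45921, 2107)  from 3·(11878,545) + (10287,472)
step 9: (57799, 2652)  from 1·(45921,2107) + (11878,545)
(x₁, y₁) = (57799, 2652);  57799² − 475·2652² = 1 ✓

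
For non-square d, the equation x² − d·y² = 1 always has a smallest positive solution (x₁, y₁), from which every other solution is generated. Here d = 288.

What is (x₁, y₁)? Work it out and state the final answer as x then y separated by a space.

d=288: √d = [16; 1,32] (ℓ=2, even), read p_1/q_1
step 0: (16, 1)  from 16·(1,0) + (0,1)
step 1: (17, 1)  from 1·(16,1) + (1,0)
→ (17, 1).  Check: 17²=289, 288·1²=288, difference 1.

17 1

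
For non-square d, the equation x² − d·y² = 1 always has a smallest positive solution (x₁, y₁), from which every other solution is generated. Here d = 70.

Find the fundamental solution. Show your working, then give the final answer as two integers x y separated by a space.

d=70: √d = [8; 2,1,2,1,2,16] (ℓ=6, even), read p_5/q_5
a_0=8:  p_0=8·1+0=8,  q_0=8·0+1=1
a_1=2:  p_1=2·8+1=17,  q_1=2·1+0=2
a_2=1:  p_2=1·17+8=25,  q_2=1·2+1=3
a_3=2:  p_3=2·25+17=67,  q_3=2·3+2=8
a_4=1:  p_4=1·67+25=92,  q_4=1·8+3=11
a_5=2:  p_5=2·92+67=251,  q_5=2·11+8=30
(x₁, y₁) = (251, 30);  251² − 70·30² = 1 ✓

251 30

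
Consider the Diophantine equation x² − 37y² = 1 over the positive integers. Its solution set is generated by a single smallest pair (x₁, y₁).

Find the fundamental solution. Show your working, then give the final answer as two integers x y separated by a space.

√37 → a₀=6, period (12); ℓ=1 odd so k=1
k=0  a_k=6  p_k/q_k = 6/1
k=1  a_k=12  p_k/q_k = 73/12
fundamental: x₁=73, y₁=12  (since 5329 − 37·144 = 1)

73 12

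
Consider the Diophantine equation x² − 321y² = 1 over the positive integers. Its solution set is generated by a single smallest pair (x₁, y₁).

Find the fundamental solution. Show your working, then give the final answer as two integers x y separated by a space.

215 12

[17; 1,10,1,34] for √321; ℓ=4 ⇒ convergent index 3
a_0=17:  p_0=17·1+0=17,  q_0=17·0+1=1
a_1=1:  p_1=1·17+1=18,  q_1=1·1+0=1
a_2=10:  p_2=10·18+17=197,  q_2=10·1+1=11
a_3=1:  p_3=1·197+18=215,  q_3=1·11+1=12
→ (215, 12).  Check: 215²=46225, 321·12²=46224, difference 1.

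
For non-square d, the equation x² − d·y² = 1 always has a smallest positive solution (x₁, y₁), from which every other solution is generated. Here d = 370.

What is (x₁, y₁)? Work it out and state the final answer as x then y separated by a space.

213859 11118

[19; 4,4,38] for √370; ℓ=3 ⇒ convergent index 5
step 0: (19, 1)  from 19·(1,0) + (0,1)
step 1: (77, 4)  from 4·(19,1) + (1,0)
…
step 4: (50339, 2617)  from 4·(12503,650) + (327,17)
step 5: (213859, 11118)  from 4·(50339,2617) + (12503,650)
(x₁, y₁) = (213859, 11118);  213859² − 370·11118² = 1 ✓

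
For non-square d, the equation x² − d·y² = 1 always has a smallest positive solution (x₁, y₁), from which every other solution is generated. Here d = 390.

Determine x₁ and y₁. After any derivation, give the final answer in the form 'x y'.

79 4

[19; 1,2,1,38] for √390; ℓ=4 ⇒ convergent index 3
i=0: a=19 ⇒ p=19, q=1
…
i=2: a=2 ⇒ p=59, q=3
i=3: a=1 ⇒ p=79, q=4
→ (79, 4).  Check: 79²=6241, 390·4²=6240, difference 1.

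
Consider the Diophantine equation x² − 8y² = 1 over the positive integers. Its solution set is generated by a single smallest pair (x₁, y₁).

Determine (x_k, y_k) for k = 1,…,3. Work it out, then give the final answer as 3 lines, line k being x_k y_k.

3 1
17 6
99 35

√8 → a₀=2, period (1,4); ℓ=2 even so k=1
i=0: a=2 ⇒ p=2, q=1
i=1: a=1 ⇒ p=3, q=1
→ (3, 1).  Check: 3²=9, 8·1²=8, difference 1.
n=2: (3,1)∘(3,1) = (3·3+8·1·1, 3·1+1·3) = (17,6)
n=3: (17,6)∘(3,1) = (3·17+8·1·6, 3·6+1·17) = (99,35)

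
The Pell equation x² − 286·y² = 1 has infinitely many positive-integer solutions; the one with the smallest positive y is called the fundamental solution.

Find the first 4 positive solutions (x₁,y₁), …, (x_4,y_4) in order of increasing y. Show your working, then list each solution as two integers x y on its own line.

561835 33222
631317134449 37330564740
709392124465745995 41947235681362578
797122648497793485067201 47134850318039357456520

√286 → a₀=16, period (1,10,3,3,2,3,3,10,1,32); ℓ=10 even so k=9
step 0: (16, 1)  from 16·(1,0) + (0,1)
…
step 7: (49703, 2939)  from 3·(15102,893) + (4397,260)
step 8: (512132, 30283)  from 10·(49703,2939) + (15102,893)
step 9: (561835, 33222)  from 1·(512132,30283) + (49703,2939)
(x₁, y₁) = (561835, 33222);  561835² − 286·33222² = 1 ✓
n=2: (561835,33222)∘(561835,33222) = (561835·561835+286·33222·33222, 561835·33222+33222·561835) = (631317134449,37330564740)
n=3: (631317134449,37330564740)∘(561835,33222) = (561835·631317134449+286·33222·37330564740, 561835·37330564740+33222·631317134449) = (709392124465745995,41947235681362578)
n=4: (709392124465745995,41947235681362578)∘(561835,33222) = (561835·709392124465745995+286·33222·41947235681362578, 561835·41947235681362578+33222·709392124465745995) = (797122648497793485067201,47134850318039357456520)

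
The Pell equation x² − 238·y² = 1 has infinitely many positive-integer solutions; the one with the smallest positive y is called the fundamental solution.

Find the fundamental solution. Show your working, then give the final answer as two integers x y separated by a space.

√238 = [15; 2,2,1,14,1,2,2,30, …], period ℓ=8 (even) → k=7
k=0  a_k=15  p_k/q_k = 15/1
…
k=2  a_k=2  p_k/q_k = 77/5
…
k=6  a_k=2  p_k/q_k = 4983/323
k=7  a_k=2  p_k/q_k = 11663/756
(x₁, y₁) = (11663, 756);  11663² − 238·756² = 1 ✓

11663 756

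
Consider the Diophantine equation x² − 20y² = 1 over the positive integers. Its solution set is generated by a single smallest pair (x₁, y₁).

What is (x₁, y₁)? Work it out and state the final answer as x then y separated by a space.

9 2

[4; 2,8] for √20; ℓ=2 ⇒ convergent index 1
a_0=4:  p_0=4·1+0=4,  q_0=4·0+1=1
a_1=2:  p_1=2·4+1=9,  q_1=2·1+0=2
(x₁, y₁) = (9, 2);  9² − 20·2² = 1 ✓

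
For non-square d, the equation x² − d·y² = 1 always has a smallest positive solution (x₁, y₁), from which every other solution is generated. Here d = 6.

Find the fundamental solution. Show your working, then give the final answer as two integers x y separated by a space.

√6 → a₀=2, period (2,4); ℓ=2 even so k=1
k=0  a_k=2  p_k/q_k = 2/1
k=1  a_k=2  p_k/q_k = 5/2
(x₁, y₁) = (5, 2);  5² − 6·2² = 1 ✓

5 2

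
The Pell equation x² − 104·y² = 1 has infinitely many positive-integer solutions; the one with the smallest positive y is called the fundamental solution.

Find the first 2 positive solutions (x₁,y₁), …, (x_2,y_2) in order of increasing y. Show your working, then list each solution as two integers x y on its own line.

51 5
5201 510

d=104: √d = [10; 5,20] (ℓ=2, even), read p_1/q_1
a_0=10:  p_0=10·1+0=10,  q_0=10·0+1=1
a_1=5:  p_1=5·10+1=51,  q_1=5·1+0=5
(x₁, y₁) = (51, 5);  51² − 104·5² = 1 ✓
n=2: (51,5)∘(51,5) = (51·51+104·5·5, 51·5+5·51) = (5201,510)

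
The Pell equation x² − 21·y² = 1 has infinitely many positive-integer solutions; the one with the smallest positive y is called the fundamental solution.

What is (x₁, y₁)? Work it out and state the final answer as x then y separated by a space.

√21 → a₀=4, period (1,1,2,1,1,8); ℓ=6 even so k=5
a_0=4:  p_0=4·1+0=4,  q_0=4·0+1=1
a_1=1:  p_1=1·4+1=5,  q_1=1·1+0=1
…
a_3=2:  p_3=2·9+5=23,  q_3=2·2+1=5
a_4=1:  p_4=1·23+9=32,  q_4=1·5+2=7
a_5=1:  p_5=1·32+23=55,  q_5=1·7+5=12
→ (55, 12).  Check: 55²=3025, 21·12²=3024, difference 1.

55 12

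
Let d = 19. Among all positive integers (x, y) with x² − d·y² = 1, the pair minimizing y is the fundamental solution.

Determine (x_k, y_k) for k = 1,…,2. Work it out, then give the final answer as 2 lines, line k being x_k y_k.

170 39
57799 13260

[4; 2,1,3,1,2,8] for √19; ℓ=6 ⇒ convergent index 5
step 0: (4, 1)  from 4·(1,0) + (0,1)
…
step 3: (48, 11)  from 3·(13,3) + (9,2)
step 4: (61, 14)  from 1·(48,11) + (13,3)
step 5: (170, 39)  from 2·(61,14) + (48,11)
(x₁, y₁) = (170, 39);  170² − 19·39² = 1 ✓
n=2: (170,39)∘(170,39) = (170·170+19·39·39, 170·39+39·170) = (57799,13260)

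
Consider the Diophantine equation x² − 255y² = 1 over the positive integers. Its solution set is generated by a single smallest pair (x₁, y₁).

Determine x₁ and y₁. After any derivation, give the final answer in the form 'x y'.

√255 = [15; 1,30, …], period ℓ=2 (even) → k=1
step 0: (15, 1)  from 15·(1,0) + (0,1)
step 1: (16, 1)  from 1·(15,1) + (1,0)
→ (16, 1).  Check: 16²=256, 255·1²=255, difference 1.

16 1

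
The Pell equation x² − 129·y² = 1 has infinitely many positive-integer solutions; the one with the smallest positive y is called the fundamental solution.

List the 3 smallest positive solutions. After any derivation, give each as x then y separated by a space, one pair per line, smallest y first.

[11; 2,1,3,1,6,1,3,1,2,22] for √129; ℓ=10 ⇒ convergent index 9
k=0  a_k=11  p_k/q_k = 11/1
…
k=4  a_k=1  p_k/q_k = 159/14
…
k=8  a_k=1  p_k/q_k = 6031/531
k=9  a_k=2  p_k/q_k = 16855/1484
→ (16855, 1484).  Check: 16855²=284091025, 129·1484²=284091024, difference 1.
k=2:  x_2 = 16855·16855+129·1484·1484 = 568182049,  y_2 = 16855·1484+1484·16855 = 50025640
k=3:  x_3 = 16855·568182049+129·1484·50025640 = 19153416854935,  y_3 = 16855·50025640+1484·568182049 = 1686364322916

16855 1484
568182049 50025640
19153416854935 1686364322916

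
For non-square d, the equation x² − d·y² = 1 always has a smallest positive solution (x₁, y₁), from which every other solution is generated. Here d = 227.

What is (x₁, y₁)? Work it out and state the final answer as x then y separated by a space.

226 15

√227 → a₀=15, period (15,30); ℓ=2 even so k=1
a_0=15:  p_0=15·1+0=15,  q_0=15·0+1=1
a_1=15:  p_1=15·15+1=226,  q_1=15·1+0=15
fundamental: x₁=226, y₁=15  (since 51076 − 227·225 = 1)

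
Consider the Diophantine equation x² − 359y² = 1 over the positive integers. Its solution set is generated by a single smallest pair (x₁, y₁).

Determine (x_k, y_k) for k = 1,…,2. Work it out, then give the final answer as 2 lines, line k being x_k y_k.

360 19
259199 13680

d=359: √d = [18; 1,17,1,36] (ℓ=4, even), read p_3/q_3
k=0  a_k=18  p_k/q_k = 18/1
k=1  a_k=1  p_k/q_k = 19/1
k=2  a_k=17  p_k/q_k = 341/18
k=3  a_k=1  p_k/q_k = 360/19
(x₁, y₁) = (360, 19);  360² − 359·19² = 1 ✓
(360+19√359)^2 = 259199 + 13680√359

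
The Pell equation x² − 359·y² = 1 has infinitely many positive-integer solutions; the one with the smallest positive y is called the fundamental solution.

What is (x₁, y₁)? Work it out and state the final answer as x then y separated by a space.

√359 = [18; 1,17,1,36, …], period ℓ=4 (even) → k=3
i=0: a=18 ⇒ p=18, q=1
i=1: a=1 ⇒ p=19, q=1
i=2: a=17 ⇒ p=341, q=18
i=3: a=1 ⇒ p=360, q=19
fundamental: x₁=360, y₁=19  (since 129600 − 359·361 = 1)

360 19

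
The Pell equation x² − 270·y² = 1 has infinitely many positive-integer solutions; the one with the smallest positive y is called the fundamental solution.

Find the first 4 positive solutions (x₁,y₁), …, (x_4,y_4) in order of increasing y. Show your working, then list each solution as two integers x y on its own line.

5291 322
55989361 3407404
592479412811 36057148806
6269617090376641 381556745257688

√270 → a₀=16, period (2,3,6,3,2,32); ℓ=6 even so k=5
i=0: a=16 ⇒ p=16, q=1
i=1: a=2 ⇒ p=33, q=2
…
i=3: a=6 ⇒ p=723, q=44
i=4: a=3 ⇒ p=2284, q=139
i=5: a=2 ⇒ p=5291, q=322
→ (5291, 322).  Check: 5291²=27994681, 270·322²=27994680, difference 1.
n=2: (5291,322)∘(5291,322) = (5291·5291+270·322·322, 5291·322+322·5291) = (55989361,3407404)
n=3: (55989361,3407404)∘(5291,322) = (5291·55989361+270·322·3407404, 5291·3407404+322·55989361) = (592479412811,36057148806)
n=4: (592479412811,36057148806)∘(5291,322) = (5291·592479412811+270·322·36057148806, 5291·36057148806+322·592479412811) = (6269617090376641,381556745257688)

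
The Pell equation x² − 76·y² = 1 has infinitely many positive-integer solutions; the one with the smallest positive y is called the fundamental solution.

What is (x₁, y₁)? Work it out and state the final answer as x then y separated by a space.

57799 6630

d=76: √d = [8; 1,2,1,1,5,4,5,1,1,2,1,16] (ℓ=12, even), read p_11/q_11
a_0=8:  p_0=8·1+0=8,  q_0=8·0+1=1
…
a_2=2:  p_2=2·9+8=26,  q_2=2·1+1=3
…
a_5=5:  p_5=5·61+35=340,  q_5=5·7+4=39
…
a_8=1:  p_8=1·7445+1421=8866,  q_8=1·854+163=1017
…
a_10=2:  p_10=2·16311+8866=41488,  q_10=2·1871+1017=4759
a_11=1:  p_11=1·41488+16311=57799,  q_11=1·4759+1871=6630
fundamental: x₁=57799, y₁=6630  (since 3340724401 − 76·43956900 = 1)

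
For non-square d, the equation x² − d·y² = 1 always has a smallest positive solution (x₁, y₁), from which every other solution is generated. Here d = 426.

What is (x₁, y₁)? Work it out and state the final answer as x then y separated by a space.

d=426: √d = [20; 1,1,1,3,2,6,2,3,1,1,1,40] (ℓ=12, even), read p_11/q_11
i=0: a=20 ⇒ p=20, q=1
…
i=2: a=1 ⇒ p=41, q=2
…
i=5: a=2 ⇒ p=516, q=25
i=6: a=6 ⇒ p=3323, q=161
i=7: a=2 ⇒ p=7162, q=347
…
i=10: a=1 ⇒ p=56780, q=2751
i=11: a=1 ⇒ p=88751, q=4300
(x₁, y₁) = (88751, 4300);  88751² − 426·4300² = 1 ✓

88751 4300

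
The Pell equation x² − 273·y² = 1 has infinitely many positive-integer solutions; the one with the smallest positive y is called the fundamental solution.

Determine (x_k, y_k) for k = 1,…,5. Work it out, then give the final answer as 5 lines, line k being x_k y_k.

[16; 1,1,10,1,1,32] for √273; ℓ=6 ⇒ convergent index 5
i=0: a=16 ⇒ p=16, q=1
…
i=4: a=1 ⇒ p=380, q=23
i=5: a=1 ⇒ p=727, q=44
→ (727, 44).  Check: 727²=528529, 273·44²=528528, difference 1.
k=2:  x_2 = 727·727+273·44·44 = 1057057,  y_2 = 727·44+44·727 = 63976
k=3:  x_3 = 727·1057057+273·44·63976 = 1536960151,  y_3 = 727·63976+44·1057057 = 93021060
k=4:  x_4 = 727·1536960151+273·44·93021060 = 2234739002497,  y_4 = 727·93021060+44·1536960151 = 135252557264
k=5:  x_5 = 727·2234739002497+273·44·135252557264 = 3249308972670487,  y_5 = 727·135252557264+44·2234739002497 = 196657125240796

727 44
1057057 63976
1536960151 93021060
2234739002497 135252557264
3249308972670487 196657125240796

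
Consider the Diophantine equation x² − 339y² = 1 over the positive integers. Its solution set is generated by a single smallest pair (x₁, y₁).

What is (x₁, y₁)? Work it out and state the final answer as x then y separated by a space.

√339 → a₀=18, period (2,2,2,1,17,1,2,2,2,36); ℓ=10 even so k=9
a_0=18:  p_0=18·1+0=18,  q_0=18·0+1=1
a_1=2:  p_1=2·18+1=37,  q_1=2·1+0=2
…
a_6=1:  p_6=1·5542+313=5855,  q_6=1·301+17=318
…
a_8=2:  p_8=2·17252+5855=40359,  q_8=2·937+318=2192
a_9=2:  p_9=2·40359+17252=97970,  q_9=2·2192+937=5321
fundamental: x₁=97970, y₁=5321  (since 9598120900 − 339·28313041 = 1)

97970 5321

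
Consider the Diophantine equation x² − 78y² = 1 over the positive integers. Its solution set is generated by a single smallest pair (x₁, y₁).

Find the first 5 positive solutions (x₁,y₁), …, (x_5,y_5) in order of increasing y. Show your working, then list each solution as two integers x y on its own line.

[8; 1,4,1,16] for √78; ℓ=4 ⇒ convergent index 3
k=0  a_k=8  p_k/q_k = 8/1
…
k=2  a_k=4  p_k/q_k = 44/5
k=3  a_k=1  p_k/q_k = 53/6
fundamental: x₁=53, y₁=6  (since 2809 − 78·36 = 1)
(x_2, y_2) = (53·53 + 78·6·6, 53·6 + 6·53) = (5617, 636)
(x_3, y_3) = (53·5617 + 78·6·636, 53·636 + 6·5617) = (595349, 67410)
(x_4, y_4) = (53·595349 + 78·6·67410, 53·67410 + 6·595349) = (63101377, 7144824)
(x_5, y_5) = (53·63101377 + 78·6·7144824, 53·7144824 + 6·63101377) = (6688150613, 757283934)

53 6
5617 636
595349 67410
63101377 7144824
6688150613 757283934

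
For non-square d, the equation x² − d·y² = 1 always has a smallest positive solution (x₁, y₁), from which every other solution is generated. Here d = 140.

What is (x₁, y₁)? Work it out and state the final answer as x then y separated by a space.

√140 = [11; 1,4,1,22, …], period ℓ=4 (even) → k=3
a_0=11:  p_0=11·1+0=11,  q_0=11·0+1=1
a_1=1:  p_1=1·11+1=12,  q_1=1·1+0=1
a_2=4:  p_2=4·12+11=59,  q_2=4·1+1=5
a_3=1:  p_3=1·59+12=71,  q_3=1·5+1=6
(x₁, y₁) = (71, 6);  71² − 140·6² = 1 ✓

71 6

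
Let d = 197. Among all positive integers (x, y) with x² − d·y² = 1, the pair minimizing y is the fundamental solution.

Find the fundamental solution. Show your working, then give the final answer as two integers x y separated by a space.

393 28

[14; 28] for √197; ℓ=1 ⇒ convergent index 1
a_0=14:  p_0=14·1+0=14,  q_0=14·0+1=1
a_1=28:  p_1=28·14+1=393,  q_1=28·1+0=28
(x₁, y₁) = (393, 28);  393² − 197·28² = 1 ✓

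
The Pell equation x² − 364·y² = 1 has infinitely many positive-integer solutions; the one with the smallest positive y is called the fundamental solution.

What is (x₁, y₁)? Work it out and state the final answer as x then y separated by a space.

4954951 259710

√364 = [19; 12,1,2,3,1,8,1,3,2,1,12,38, …], period ℓ=12 (even) → k=11
i=0: a=19 ⇒ p=19, q=1
…
i=2: a=1 ⇒ p=248, q=13
i=3: a=2 ⇒ p=725, q=38
…
i=5: a=1 ⇒ p=3148, q=165
i=6: a=8 ⇒ p=27607, q=1447
i=7: a=1 ⇒ p=30755, q=1612
i=8: a=3 ⇒ p=119872, q=6283
…
i=10: a=1 ⇒ p=390371, q=20461
i=11: a=12 ⇒ p=4954951, q=259710
fundamental: x₁=4954951, y₁=259710  (since 24551539412401 − 364·67449284100 = 1)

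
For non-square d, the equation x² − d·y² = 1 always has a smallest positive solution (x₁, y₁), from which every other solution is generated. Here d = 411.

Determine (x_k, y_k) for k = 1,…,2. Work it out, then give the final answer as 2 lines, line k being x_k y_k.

√411 → a₀=20, period (3,1,1,1,19,1,1,1,3,40); ℓ=10 even so k=9
step 0: (20, 1)  from 20·(1,0) + (0,1)
step 1: (61, 3)  from 3·(20,1) + (1,0)
step 2: (81, 4)  from 1·(61,3) + (20,1)
step 3: (142, 7)  from 1·(81,4) + (61,3)
…
step 5: (4379, 216)  from 19·(223,11) + (142,7)
…
step 8: (13583, 670)  from 1·(8981,443) + (4602,227)
step 9: (49730, 2453)  from 3·(13583,670) + (8981,443)
→ (49730, 2453).  Check: 49730²=2473072900, 411·2453²=2473072899, difference 1.
n=2: (49730,2453)∘(49730,2453) = (49730·49730+411·2453·2453, 49730·2453+2453·49730) = (4946145799,243975380)

49730 2453
4946145799 243975380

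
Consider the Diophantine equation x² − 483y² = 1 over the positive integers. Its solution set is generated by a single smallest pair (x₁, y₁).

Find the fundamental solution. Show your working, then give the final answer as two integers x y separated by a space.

22 1

√483 → a₀=21, period (1,42); ℓ=2 even so k=1
a_0=21:  p_0=21·1+0=21,  q_0=21·0+1=1
a_1=1:  p_1=1·21+1=22,  q_1=1·1+0=1
(x₁, y₁) = (22, 1);  22² − 483·1² = 1 ✓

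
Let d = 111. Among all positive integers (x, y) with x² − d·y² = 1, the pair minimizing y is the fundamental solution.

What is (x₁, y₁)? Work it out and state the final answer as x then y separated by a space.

√111 = [10; 1,1,6,1,1,20, …], period ℓ=6 (even) → k=5
step 0: (10, 1)  from 10·(1,0) + (0,1)
…
step 2: (21, 2)  from 1·(11,1) + (10,1)
step 3: (137, 13)  from 6·(21,2) + (11,1)
step 4: (158, 15)  from 1·(137,13) + (21,2)
step 5: (295, 28)  from 1·(158,15) + (137,13)
→ (295, 28).  Check: 295²=87025, 111·28²=87024, difference 1.

295 28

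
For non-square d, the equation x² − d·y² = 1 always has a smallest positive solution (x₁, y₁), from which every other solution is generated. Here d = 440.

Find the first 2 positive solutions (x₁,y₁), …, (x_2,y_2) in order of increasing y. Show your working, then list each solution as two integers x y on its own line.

d=440: √d = [20; 1,40] (ℓ=2, even), read p_1/q_1
a_0=20:  p_0=20·1+0=20,  q_0=20·0+1=1
a_1=1:  p_1=1·20+1=21,  q_1=1·1+0=1
→ (21, 1).  Check: 21²=441, 440·1²=440, difference 1.
n=2: (21,1)∘(21,1) = (21·21+440·1·1, 21·1+1·21) = (881,42)

21 1
881 42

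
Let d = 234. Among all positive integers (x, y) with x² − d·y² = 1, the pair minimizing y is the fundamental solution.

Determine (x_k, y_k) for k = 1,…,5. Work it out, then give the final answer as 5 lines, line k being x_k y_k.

√234 = [15; 3,2,1,2,1,2,3,30, …], period ℓ=8 (even) → k=7
k=0  a_k=15  p_k/q_k = 15/1
k=1  a_k=3  p_k/q_k = 46/3
k=2  a_k=2  p_k/q_k = 107/7
k=3  a_k=1  p_k/q_k = 153/10
k=4  a_k=2  p_k/q_k = 413/27
k=5  a_k=1  p_k/q_k = 566/37
k=6  a_k=2  p_k/q_k = 1545/101
k=7  a_k=3  p_k/q_k = 5201/340
fundamental: x₁=5201, y₁=340  (since 27050401 − 234·115600 = 1)
(x_2, y_2) = (5201·5201 + 234·340·340, 5201·340 + 340·5201) = (54100801, 3536680)
(x_3, y_3) = (5201·54100801 + 234·340·3536680, 5201·3536680 + 340·54100801) = (562756526801, 36788545020)
(x_4, y_4) = (5201·562756526801 + 234·340·36788545020, 5201·36788545020 + 340·562756526801) = (5853793337683201, 382674441761360)
(x_5, y_5) = (5201·5853793337683201 + 234·340·382674441761360, 5201·382674441761360 + 340·5853793337683201) = (60891157735824130001, 3980579506413121700)

5201 340
54100801 3536680
562756526801 36788545020
5853793337683201 382674441761360
60891157735824130001 3980579506413121700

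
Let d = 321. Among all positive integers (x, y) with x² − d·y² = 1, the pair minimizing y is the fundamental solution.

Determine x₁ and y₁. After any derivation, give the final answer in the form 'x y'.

d=321: √d = [17; 1,10,1,34] (ℓ=4, even), read p_3/q_3
step 0: (17, 1)  from 17·(1,0) + (0,1)
step 1: (18, 1)  from 1·(17,1) + (1,0)
step 2: (197, 11)  from 10·(18,1) + (17,1)
step 3: (215, 12)  from 1·(197,11) + (18,1)
→ (215, 12).  Check: 215²=46225, 321·12²=46224, difference 1.

215 12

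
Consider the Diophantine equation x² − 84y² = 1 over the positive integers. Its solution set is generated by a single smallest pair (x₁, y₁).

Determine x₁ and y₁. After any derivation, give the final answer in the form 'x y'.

√84 → a₀=9, period (6,18); ℓ=2 even so k=1
step 0: (9, 1)  from 9·(1,0) + (0,1)
step 1: (55, 6)  from 6·(9,1) + (1,0)
→ (55, 6).  Check: 55²=3025, 84·6²=3024, difference 1.

55 6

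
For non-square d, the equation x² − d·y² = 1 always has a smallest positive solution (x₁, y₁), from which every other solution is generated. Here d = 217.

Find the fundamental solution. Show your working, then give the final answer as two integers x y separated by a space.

3844063 260952

[14; 1,2,1,2,1,…,2,1,28] for √217; ℓ=16 ⇒ convergent index 15
step 0: (14, 1)  from 14·(1,0) + (0,1)
…
step 4: (162, 11)  from 2·(59,4) + (44,3)
…
step 7: (3668, 249)  from 9·(383,26) + (221,15)
…
step 10: (154218, 10469)  from 1·(139163,9447) + (15055,1022)
…
step 14: (2809702, 190735)  from 2·(1034361,70217) + (740980,50301)
step 15: (3844063, 260952)  from 1·(2809702,190735) + (1034361,70217)
fundamental: x₁=3844063, y₁=260952  (since 14776820347969 − 217·68095946304 = 1)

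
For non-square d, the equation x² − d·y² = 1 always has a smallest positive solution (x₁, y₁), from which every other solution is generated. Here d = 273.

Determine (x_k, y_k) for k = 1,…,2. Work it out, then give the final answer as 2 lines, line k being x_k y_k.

√273 = [16; 1,1,10,1,1,32, …], period ℓ=6 (even) → k=5
k=0  a_k=16  p_k/q_k = 16/1
…
k=4  a_k=1  p_k/q_k = 380/23
k=5  a_k=1  p_k/q_k = 727/44
→ (727, 44).  Check: 727²=528529, 273·44²=528528, difference 1.
k=2:  x_2 = 727·727+273·44·44 = 1057057,  y_2 = 727·44+44·727 = 63976

727 44
1057057 63976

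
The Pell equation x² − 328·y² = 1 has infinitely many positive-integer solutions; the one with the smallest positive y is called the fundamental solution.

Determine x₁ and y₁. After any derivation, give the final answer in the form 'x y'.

163 9

√328 → a₀=18, period (9,36); ℓ=2 even so k=1
step 0: (18, 1)  from 18·(1,0) + (0,1)
step 1: (163, 9)  from 9·(18,1) + (1,0)
fundamental: x₁=163, y₁=9  (since 26569 − 328·81 = 1)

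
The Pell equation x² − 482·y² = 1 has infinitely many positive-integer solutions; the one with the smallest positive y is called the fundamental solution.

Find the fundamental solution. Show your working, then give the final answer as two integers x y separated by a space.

483 22

d=482: √d = [21; 1,20,1,42] (ℓ=4, even), read p_3/q_3
a_0=21:  p_0=21·1+0=21,  q_0=21·0+1=1
a_1=1:  p_1=1·21+1=22,  q_1=1·1+0=1
a_2=20:  p_2=20·22+21=461,  q_2=20·1+1=21
a_3=1:  p_3=1·461+22=483,  q_3=1·21+1=22
(x₁, y₁) = (483, 22);  483² − 482·22² = 1 ✓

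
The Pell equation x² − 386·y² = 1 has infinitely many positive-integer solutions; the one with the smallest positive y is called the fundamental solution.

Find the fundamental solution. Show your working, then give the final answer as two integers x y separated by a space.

√386 → a₀=19, period (1,1,1,4,1,18,1,4,1,1,1,38); ℓ=12 even so k=11
step 0: (19, 1)  from 19·(1,0) + (0,1)
…
step 2: (39, 2)  from 1·(20,1) + (19,1)
…
step 4: (275, 14)  from 4·(59,3) + (39,2)
step 5: (334, 17)  from 1·(275,14) + (59,3)
step 6: (6287, 320)  from 18·(334,17) + (275,14)
step 7: (6621, 337)  from 1·(6287,320) + (334,17)
step 8: (32771, 1668)  from 4·(6621,337) + (6287,320)
step 9: (39392, 2005)  from 1·(32771,1668) + (6621,337)
step 10: (72163, 3673)  from 1·(39392,2005) + (32771,1668)
step 11: (111555, 5678)  from 1·(72163,3673) + (39392,2005)
fundamental: x₁=111555, y₁=5678  (since 12444518025 − 386·32239684 = 1)

111555 5678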